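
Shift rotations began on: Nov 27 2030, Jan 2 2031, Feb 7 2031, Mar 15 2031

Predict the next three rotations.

Apr 20 2031, May 26 2031, Jul 1 2031

Gaps between consecutive events: 36, 36, 36 days — a constant 36-day interval.
Mar 15 2031 + 36 days = Apr 20 2031.
Apr 20 2031 + 36 days = May 26 2031.
May 26 2031 + 36 days = Jul 1 2031.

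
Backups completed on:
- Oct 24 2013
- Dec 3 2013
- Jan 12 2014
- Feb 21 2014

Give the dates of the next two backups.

Every event comes 40 days after the last (40, 40, 40).
Feb 21 2014 + 40 days = Apr 2 2014.
Apr 2 2014 + 40 days = May 12 2014.

Apr 2 2014, May 12 2014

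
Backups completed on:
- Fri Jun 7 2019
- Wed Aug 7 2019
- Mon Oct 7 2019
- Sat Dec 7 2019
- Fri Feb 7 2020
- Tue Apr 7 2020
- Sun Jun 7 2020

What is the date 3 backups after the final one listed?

Mon Dec 7 2020

Gaps: 61, 61, 61, 62, 60, 61 days — not constant. Every event is on the 7th of the month.
Pattern: the 7th of every 2 months.
Next: August 2020 → Fri Aug 7 2020.
Next: October 2020 → Wed Oct 7 2020.
Next: December 2020 → Mon Dec 7 2020.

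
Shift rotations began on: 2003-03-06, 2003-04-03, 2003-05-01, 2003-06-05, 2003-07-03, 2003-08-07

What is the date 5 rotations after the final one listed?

2004-01-01

Gaps: 28, 28, 35, 28, 35 days — a mix of 28 and 35. Every date is a Thursday.
Each is the 1st Thursday of its month.
September 2003 — 1st Thursday is 2003-09-04.
October 2003 — 1st Thursday is 2003-10-02.
November 2003 — 1st Thursday is 2003-11-06.
December 2003 — 1st Thursday is 2003-12-04.
January 2004 — 1st Thursday is 2004-01-01.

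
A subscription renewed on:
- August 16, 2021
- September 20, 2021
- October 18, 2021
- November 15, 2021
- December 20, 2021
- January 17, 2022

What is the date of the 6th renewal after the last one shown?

These are Mondays at 28- or 35-day spacing (35, 28, 28, 35, 28).
The pattern: 3rd Monday of the month.
February 2022 — 3rd Monday is February 21, 2022.
3rd Monday of March 2022: March 21, 2022.
3rd Monday of April 2022: April 18, 2022.
May 2022 — 3rd Monday is May 16, 2022.
3rd Monday of June 2022: June 20, 2022.
July 2022 — 3rd Monday is July 18, 2022.

July 18, 2022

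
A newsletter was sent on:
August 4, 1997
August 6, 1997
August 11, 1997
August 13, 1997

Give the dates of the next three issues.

Gaps: 2, 5, 2 days — not constant, but cyclic with period 2.
The events fall on every Monday and Wednesday.
The following Monday is August 18, 1997.
The following Wednesday is August 20, 1997.
Next Monday: August 25, 1997.

August 18, 1997; August 20, 1997; August 25, 1997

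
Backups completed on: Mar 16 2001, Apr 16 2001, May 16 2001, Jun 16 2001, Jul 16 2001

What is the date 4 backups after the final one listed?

Nov 16 2001

Each date is the 16th; the gaps (31, 30, 31, 30) track the month lengths.
The rule is the 16th of each month.
Next: August 2001 → Aug 16 2001.
Next: September 2001 → Sep 16 2001.
Next: October 2001 → Oct 16 2001.
November 2001: Nov 16 2001.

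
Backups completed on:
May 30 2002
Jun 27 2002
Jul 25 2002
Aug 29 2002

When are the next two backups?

Every date is a Thursday; gaps 28, 28, 35 days.
Each is the last Thursday of its month (at least one falls on the 29th or later, ruling out '4th Thursday').
September 2002 ends with Thursday Sep 26 2002.
Last Thursday of October 2002: Oct 31 2002.

Sep 26 2002, Oct 31 2002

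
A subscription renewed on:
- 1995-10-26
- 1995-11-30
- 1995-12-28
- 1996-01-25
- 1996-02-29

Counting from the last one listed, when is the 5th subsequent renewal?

Every date is a Thursday; gaps 35, 28, 28, 35 days.
Each is the last Thursday of its month (at least one falls on the 29th or later, ruling out '4th Thursday').
Last Thursday of March 1996: 1996-03-28.
April 1996 ends with Thursday 1996-04-25.
May 1996 ends with Thursday 1996-05-30.
June 1996 ends with Thursday 1996-06-27.
Last Thursday of July 1996: 1996-07-25.

1996-07-25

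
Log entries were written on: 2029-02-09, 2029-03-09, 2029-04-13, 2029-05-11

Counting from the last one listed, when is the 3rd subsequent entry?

All dates are Fridays, 28, 35, 28 days apart.
Specifically, the 2nd Friday of each month.
2nd Friday of June 2029: 2029-06-08.
2nd Friday of July 2029: 2029-07-13.
August 2029 — 2nd Friday is 2029-08-10.

2029-08-10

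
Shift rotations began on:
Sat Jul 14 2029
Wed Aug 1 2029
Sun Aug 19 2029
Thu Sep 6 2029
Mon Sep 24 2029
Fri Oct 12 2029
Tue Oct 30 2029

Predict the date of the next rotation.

Every event comes 18 days after the last (18, 18, 18, 18, 18, 18).
Tue Oct 30 2029 + 18 days = Sat Nov 17 2029.

Sat Nov 17 2029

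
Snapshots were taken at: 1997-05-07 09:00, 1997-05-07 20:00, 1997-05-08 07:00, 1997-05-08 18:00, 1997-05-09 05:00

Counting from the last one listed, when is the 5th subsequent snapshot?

1997-05-11 12:00

Spacing: 11, 11, 11, 11 h — constant 11 h.
1997-05-09 05:00 + 11 h = 1997-05-09 16:00.
1997-05-09 16:00 + 11 h = 1997-05-10 03:00.
1997-05-10 03:00 + 11 h = 1997-05-10 14:00.
1997-05-10 14:00 + 11 h = 1997-05-11 01:00.
1997-05-11 01:00 + 11 h = 1997-05-11 12:00.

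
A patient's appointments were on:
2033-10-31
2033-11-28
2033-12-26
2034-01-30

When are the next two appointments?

2034-02-27, 2034-03-27

These are Mondays with 28, 28, 35-day gaps.
Each is the final Monday of its month — 2033-10-31 is past the 28th, so '4th Monday' doesn't fit.
Last Monday of February 2034: 2034-02-27.
Last Monday of March 2034: 2034-03-27.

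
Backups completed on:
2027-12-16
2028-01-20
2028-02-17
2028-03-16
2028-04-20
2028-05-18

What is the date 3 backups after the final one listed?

2028-08-17

These are Thursdays at 28- or 35-day spacing (35, 28, 28, 35, 28).
The pattern: 3rd Thursday of the month.
3rd Thursday of June 2028: 2028-06-15.
3rd Thursday of July 2028: 2028-07-20.
August 2028 — 3rd Thursday is 2028-08-17.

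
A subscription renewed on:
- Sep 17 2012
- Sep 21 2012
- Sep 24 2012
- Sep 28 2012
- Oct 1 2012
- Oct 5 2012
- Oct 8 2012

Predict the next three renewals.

Oct 12 2012, Oct 15 2012, Oct 19 2012

Gaps: 4, 3, 4, 3, 4, 3 days — not constant, but cyclic with period 2.
The events fall on every Monday and Friday.
The following Friday is Oct 12 2012.
Next Monday: Oct 15 2012.
The following Friday is Oct 19 2012.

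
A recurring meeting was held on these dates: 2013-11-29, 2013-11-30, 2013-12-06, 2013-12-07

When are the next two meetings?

2013-12-13, 2013-12-14

The gap pattern 1, 6, 1 repeats every 2 events.
These are the Fridays and Saturdays of each week.
The following Friday is 2013-12-13.
Next Saturday: 2013-12-14.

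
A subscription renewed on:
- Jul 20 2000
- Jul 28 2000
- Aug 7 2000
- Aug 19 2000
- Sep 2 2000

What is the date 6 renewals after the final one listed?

Gaps: 8, 10, 12, 14 days — each gap is 2 larger than the previous one.
Next gap: 16 days. Sep 2 2000 + 16 days = Sep 18 2000.
Next gap: 18 days. Sep 18 2000 + 18 days = Oct 6 2000.
Next gap: 20 days. Oct 6 2000 + 20 days = Oct 26 2000.
Next gap: 22 days. Oct 26 2000 + 22 days = Nov 17 2000.
Next gap: 24 days. Nov 17 2000 + 24 days = Dec 11 2000.
Next gap: 26 days. Dec 11 2000 + 26 days = Jan 6 2001.

Jan 6 2001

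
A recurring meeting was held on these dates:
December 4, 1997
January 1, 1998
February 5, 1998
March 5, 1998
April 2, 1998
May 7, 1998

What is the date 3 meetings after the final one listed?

August 6, 1998

Gaps: 28, 35, 28, 28, 35 days — a mix of 28 and 35. Every date is a Thursday.
Each is the 1st Thursday of its month.
June 1998 — 1st Thursday is June 4, 1998.
1st Thursday of July 1998: July 2, 1998.
1st Thursday of August 1998: August 6, 1998.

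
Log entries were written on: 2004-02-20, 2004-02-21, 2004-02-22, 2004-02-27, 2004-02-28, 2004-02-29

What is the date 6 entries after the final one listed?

Every event lands on a Friday or Saturday or Sunday (gaps cycle 1, 1, 5, 1, 1).
So the schedule is: every Friday, Saturday and Sunday.
Next Friday: 2004-03-05.
The following Saturday is 2004-03-06.
Next Sunday: 2004-03-07.
Next Friday: 2004-03-12.
Next Saturday: 2004-03-13.
Next Sunday: 2004-03-14.

2004-03-14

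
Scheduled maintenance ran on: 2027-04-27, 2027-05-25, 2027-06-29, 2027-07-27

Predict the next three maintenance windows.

All Tuesdays; the gaps (28, 35, 28) vary with month length.
This is the last Tuesday of each month.
Last Tuesday of August 2027: 2027-08-31.
Last Tuesday of September 2027: 2027-09-28.
Last Tuesday of October 2027: 2027-10-26.

2027-08-31, 2027-09-28, 2027-10-26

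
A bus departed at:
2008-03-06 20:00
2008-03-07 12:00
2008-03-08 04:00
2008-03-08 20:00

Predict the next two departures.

2008-03-09 12:00, 2008-03-10 04:00

Spacing: 16, 16, 16 h — constant 16 h.
2008-03-08 20:00 + 16 h = 2008-03-09 12:00.
2008-03-09 12:00 + 16 h = 2008-03-10 04:00.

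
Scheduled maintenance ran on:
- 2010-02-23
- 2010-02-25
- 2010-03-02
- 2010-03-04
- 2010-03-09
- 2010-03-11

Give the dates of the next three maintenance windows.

2010-03-16, 2010-03-18, 2010-03-23

Every event lands on a Tuesday or Thursday (gaps cycle 2, 5, 2, 5, 2).
So the schedule is: every Tuesday and Thursday.
The following Tuesday is 2010-03-16.
Next Thursday: 2010-03-18.
Next Tuesday: 2010-03-23.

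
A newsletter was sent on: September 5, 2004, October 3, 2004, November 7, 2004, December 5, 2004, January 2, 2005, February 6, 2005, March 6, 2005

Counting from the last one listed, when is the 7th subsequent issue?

October 2, 2005

Gaps: 28, 35, 28, 28, 35, 28 days — a mix of 28 and 35. Every date is a Sunday.
Each is the 1st Sunday of its month.
1st Sunday of April 2005: April 3, 2005.
May 2005 — 1st Sunday is May 1, 2005.
June 2005 — 1st Sunday is June 5, 2005.
1st Sunday of July 2005: July 3, 2005.
August 2005 — 1st Sunday is August 7, 2005.
1st Sunday of September 2005: September 4, 2005.
1st Sunday of October 2005: October 2, 2005.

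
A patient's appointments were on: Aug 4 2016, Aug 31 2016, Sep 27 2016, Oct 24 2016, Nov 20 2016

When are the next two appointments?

Dec 17 2016, Jan 13 2017

The spacing is 27, 27, 27, 27 days — always 27 days.
Nov 20 2016 + 27 days = Dec 17 2016.
Dec 17 2016 + 27 days = Jan 13 2017.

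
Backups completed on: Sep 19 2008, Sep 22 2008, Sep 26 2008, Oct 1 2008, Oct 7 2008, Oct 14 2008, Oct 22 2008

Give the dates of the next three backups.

Oct 31 2008, Nov 10 2008, Nov 21 2008

The spacing grows by 1 each time: 3, 4, 5, 6, 7, 8 days.
Next gap: 9 days. Oct 22 2008 + 9 days = Oct 31 2008.
Next gap: 10 days. Oct 31 2008 + 10 days = Nov 10 2008.
Next gap: 11 days. Nov 10 2008 + 11 days = Nov 21 2008.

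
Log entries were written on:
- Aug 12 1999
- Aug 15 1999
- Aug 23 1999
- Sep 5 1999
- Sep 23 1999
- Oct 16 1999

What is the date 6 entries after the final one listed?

Gaps: 3, 8, 13, 18, 23 days — each gap is 5 larger than the previous one.
Next gap: 28 days. Oct 16 1999 + 28 days = Nov 13 1999.
Next gap: 33 days. Nov 13 1999 + 33 days = Dec 16 1999.
Next gap: 38 days. Dec 16 1999 + 38 days = Jan 23 2000.
Next gap: 43 days. Jan 23 2000 + 43 days = Mar 6 2000.
Next gap: 48 days. Mar 6 2000 + 48 days = Apr 23 2000.
Next gap: 53 days. Apr 23 2000 + 53 days = Jun 15 2000.

Jun 15 2000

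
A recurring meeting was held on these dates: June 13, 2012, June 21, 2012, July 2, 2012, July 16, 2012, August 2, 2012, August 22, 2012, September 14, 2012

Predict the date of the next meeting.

Intervals are 8, 11, 14, 17, 20, 23 days — an arithmetic progression with common difference 3.
Next gap: 26 days. September 14, 2012 + 26 days = October 10, 2012.

October 10, 2012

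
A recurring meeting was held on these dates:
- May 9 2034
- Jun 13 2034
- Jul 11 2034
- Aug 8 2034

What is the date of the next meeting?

Sep 12 2034

These are Tuesdays at 28- or 35-day spacing (35, 28, 28).
The pattern: 2nd Tuesday of the month.
September 2034 — 2nd Tuesday is Sep 12 2034.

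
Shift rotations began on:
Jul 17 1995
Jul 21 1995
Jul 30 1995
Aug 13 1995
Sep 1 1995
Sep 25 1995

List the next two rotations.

The spacing grows by 5 each time: 4, 9, 14, 19, 24 days.
Next gap: 29 days. Sep 25 1995 + 29 days = Oct 24 1995.
Next gap: 34 days. Oct 24 1995 + 34 days = Nov 27 1995.

Oct 24 1995, Nov 27 1995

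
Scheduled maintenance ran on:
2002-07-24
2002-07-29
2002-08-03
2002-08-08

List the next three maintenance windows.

2002-08-13, 2002-08-18, 2002-08-23

The spacing is 5, 5, 5 days — always 5 days.
2002-08-08 + 5 days = 2002-08-13.
2002-08-13 + 5 days = 2002-08-18.
2002-08-18 + 5 days = 2002-08-23.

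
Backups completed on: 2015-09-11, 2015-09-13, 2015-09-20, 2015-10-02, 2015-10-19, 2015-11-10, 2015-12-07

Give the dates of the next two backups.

2016-01-08, 2016-02-14

Gaps: 2, 7, 12, 17, 22, 27 days — each gap is 5 larger than the previous one.
Next gap: 32 days. 2015-12-07 + 32 days = 2016-01-08.
Next gap: 37 days. 2016-01-08 + 37 days = 2016-02-14.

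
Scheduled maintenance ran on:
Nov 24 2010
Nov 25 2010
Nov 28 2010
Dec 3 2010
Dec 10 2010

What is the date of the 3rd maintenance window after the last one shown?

The spacing grows by 2 each time: 1, 3, 5, 7 days.
Next gap: 9 days. Dec 10 2010 + 9 days = Dec 19 2010.
Next gap: 11 days. Dec 19 2010 + 11 days = Dec 30 2010.
Next gap: 13 days. Dec 30 2010 + 13 days = Jan 12 2011.

Jan 12 2011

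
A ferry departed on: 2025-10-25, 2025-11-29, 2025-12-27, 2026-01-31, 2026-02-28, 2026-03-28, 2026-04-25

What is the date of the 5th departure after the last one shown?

2026-09-26

These are Saturdays with 35, 28, 35, 28, 28, 28-day gaps.
Each is the final Saturday of its month — 2025-11-29 is past the 28th, so '4th Saturday' doesn't fit.
May 2026 ends with Saturday 2026-05-30.
June 2026 ends with Saturday 2026-06-27.
Last Saturday of July 2026: 2026-07-25.
Last Saturday of August 2026: 2026-08-29.
September 2026 ends with Saturday 2026-09-26.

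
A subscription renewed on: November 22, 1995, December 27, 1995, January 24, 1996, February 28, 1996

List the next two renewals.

These are Wednesdays at 28- or 35-day spacing (35, 28, 35).
The pattern: 4th Wednesday of the month.
4th Wednesday of March 1996: March 27, 1996.
April 1996 — 4th Wednesday is April 24, 1996.

March 27, 1996; April 24, 1996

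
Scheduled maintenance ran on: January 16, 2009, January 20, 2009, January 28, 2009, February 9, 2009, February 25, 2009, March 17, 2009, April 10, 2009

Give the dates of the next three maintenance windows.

Intervals are 4, 8, 12, 16, 20, 24 days — an arithmetic progression with common difference 4.
Next gap: 28 days. April 10, 2009 + 28 days = May 8, 2009.
Next gap: 32 days. May 8, 2009 + 32 days = June 9, 2009.
Next gap: 36 days. June 9, 2009 + 36 days = July 15, 2009.

May 8, 2009; June 9, 2009; July 15, 2009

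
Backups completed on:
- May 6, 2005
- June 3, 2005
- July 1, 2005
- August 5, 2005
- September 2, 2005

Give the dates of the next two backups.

All dates are Fridays, 28, 28, 35, 28 days apart.
Specifically, the 1st Friday of each month.
1st Friday of October 2005: October 7, 2005.
November 2005 — 1st Friday is November 4, 2005.

October 7, 2005; November 4, 2005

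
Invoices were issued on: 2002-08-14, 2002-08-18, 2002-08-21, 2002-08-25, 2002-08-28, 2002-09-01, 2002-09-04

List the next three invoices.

2002-09-08, 2002-09-11, 2002-09-15

Every event lands on a Wednesday or Sunday (gaps cycle 4, 3, 4, 3, 4, 3).
So the schedule is: every Wednesday and Sunday.
Next Sunday: 2002-09-08.
The following Wednesday is 2002-09-11.
Next Sunday: 2002-09-15.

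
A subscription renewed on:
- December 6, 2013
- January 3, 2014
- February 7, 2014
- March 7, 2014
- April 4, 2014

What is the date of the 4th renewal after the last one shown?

August 1, 2014

All dates are Fridays, 28, 35, 28, 28 days apart.
Specifically, the 1st Friday of each month.
May 2014 — 1st Friday is May 2, 2014.
June 2014 — 1st Friday is June 6, 2014.
1st Friday of July 2014: July 4, 2014.
1st Friday of August 2014: August 1, 2014.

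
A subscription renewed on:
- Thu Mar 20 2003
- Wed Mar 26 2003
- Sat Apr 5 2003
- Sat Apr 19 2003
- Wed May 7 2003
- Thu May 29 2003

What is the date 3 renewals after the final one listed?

Wed Aug 27 2003

Intervals are 6, 10, 14, 18, 22 days — an arithmetic progression with common difference 4.
Next gap: 26 days. Thu May 29 2003 + 26 days = Tue Jun 24 2003.
Next gap: 30 days. Tue Jun 24 2003 + 30 days = Thu Jul 24 2003.
Next gap: 34 days. Thu Jul 24 2003 + 34 days = Wed Aug 27 2003.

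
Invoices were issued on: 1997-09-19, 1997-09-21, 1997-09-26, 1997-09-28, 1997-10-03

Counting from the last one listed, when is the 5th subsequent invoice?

Gaps: 2, 5, 2, 5 days — not constant, but cyclic with period 2.
The events fall on every Friday and Sunday.
The following Sunday is 1997-10-05.
Next Friday: 1997-10-10.
Next Sunday: 1997-10-12.
Next Friday: 1997-10-17.
The following Sunday is 1997-10-19.

1997-10-19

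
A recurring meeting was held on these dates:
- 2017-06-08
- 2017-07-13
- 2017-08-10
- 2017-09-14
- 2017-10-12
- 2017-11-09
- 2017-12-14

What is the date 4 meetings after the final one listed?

2018-04-12

Gaps: 35, 28, 35, 28, 28, 35 days — a mix of 28 and 35. Every date is a Thursday.
Each is the 2nd Thursday of its month.
2nd Thursday of January 2018: 2018-01-11.
February 2018 — 2nd Thursday is 2018-02-08.
2nd Thursday of March 2018: 2018-03-08.
April 2018 — 2nd Thursday is 2018-04-12.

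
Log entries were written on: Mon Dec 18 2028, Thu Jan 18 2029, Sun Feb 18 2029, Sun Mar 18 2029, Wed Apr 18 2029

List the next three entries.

Fri May 18 2029, Mon Jun 18 2029, Wed Jul 18 2029

Each date is the 18th; the gaps (31, 31, 28, 31) track the month lengths.
The rule is the 18th of each month.
Next: May 2029 → Fri May 18 2029.
June 2029: Mon Jun 18 2029.
Next: July 2029 → Wed Jul 18 2029.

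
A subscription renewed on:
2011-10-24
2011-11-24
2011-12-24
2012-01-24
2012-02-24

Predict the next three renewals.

2012-03-24, 2012-04-24, 2012-05-24

Each date is the 24th; the gaps (31, 30, 31, 31) track the month lengths.
The rule is the 24th of each month.
Next: March 2012 → 2012-03-24.
Next: April 2012 → 2012-04-24.
Next: May 2012 → 2012-05-24.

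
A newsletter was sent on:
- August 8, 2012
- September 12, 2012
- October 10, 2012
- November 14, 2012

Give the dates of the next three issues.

All dates are Wednesdays, 35, 28, 35 days apart.
Specifically, the 2nd Wednesday of each month.
2nd Wednesday of December 2012: December 12, 2012.
January 2013 — 2nd Wednesday is January 9, 2013.
2nd Wednesday of February 2013: February 13, 2013.

December 12, 2012; January 9, 2013; February 13, 2013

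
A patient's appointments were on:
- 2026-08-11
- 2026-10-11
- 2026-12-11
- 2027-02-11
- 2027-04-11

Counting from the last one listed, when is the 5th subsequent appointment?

Gaps: 61, 61, 62, 59 days — not constant. Every event is on the 11th of the month.
Pattern: the 11th of every 2 months.
June 2027: 2027-06-11.
August 2027: 2027-08-11.
Next: October 2027 → 2027-10-11.
December 2027: 2027-12-11.
Next: February 2028 → 2028-02-11.

2028-02-11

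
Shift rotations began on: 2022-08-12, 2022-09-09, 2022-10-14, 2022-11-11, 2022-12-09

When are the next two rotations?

Gaps: 28, 35, 28, 28 days — a mix of 28 and 35. Every date is a Friday.
Each is the 2nd Friday of its month.
January 2023 — 2nd Friday is 2023-01-13.
2nd Friday of February 2023: 2023-02-10.

2023-01-13, 2023-02-10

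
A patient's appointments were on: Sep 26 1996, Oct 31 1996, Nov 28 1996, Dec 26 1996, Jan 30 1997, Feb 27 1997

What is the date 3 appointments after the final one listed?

Every date is a Thursday; gaps 35, 28, 28, 35, 28 days.
Each is the last Thursday of its month (at least one falls on the 29th or later, ruling out '4th Thursday').
March 1997 ends with Thursday Mar 27 1997.
Last Thursday of April 1997: Apr 24 1997.
May 1997 ends with Thursday May 29 1997.

May 29 1997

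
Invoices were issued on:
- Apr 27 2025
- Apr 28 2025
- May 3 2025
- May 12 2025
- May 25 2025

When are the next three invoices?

Jun 11 2025, Jul 2 2025, Jul 27 2025

Intervals are 1, 5, 9, 13 days — an arithmetic progression with common difference 4.
Next gap: 17 days. May 25 2025 + 17 days = Jun 11 2025.
Next gap: 21 days. Jun 11 2025 + 21 days = Jul 2 2025.
Next gap: 25 days. Jul 2 2025 + 25 days = Jul 27 2025.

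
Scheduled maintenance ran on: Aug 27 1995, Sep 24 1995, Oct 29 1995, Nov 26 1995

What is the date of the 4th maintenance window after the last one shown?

All Sundays; the gaps (28, 35, 28) vary with month length.
This is the last Sunday of each month.
Last Sunday of December 1995: Dec 31 1995.
January 1996 ends with Sunday Jan 28 1996.
February 1996 ends with Sunday Feb 25 1996.
Last Sunday of March 1996: Mar 31 1996.

Mar 31 1996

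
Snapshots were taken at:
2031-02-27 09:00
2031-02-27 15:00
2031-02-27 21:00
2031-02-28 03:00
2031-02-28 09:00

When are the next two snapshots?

Gaps: 6, 6, 6, 6 hours — each event is 6 hours after the previous one.
2031-02-28 09:00 + 6 h = 2031-02-28 15:00.
2031-02-28 15:00 + 6 h = 2031-02-28 21:00.

2031-02-28 15:00, 2031-02-28 21:00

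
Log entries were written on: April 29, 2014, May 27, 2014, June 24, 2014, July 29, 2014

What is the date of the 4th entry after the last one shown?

November 25, 2014

All Tuesdays; the gaps (28, 28, 35) vary with month length.
This is the last Tuesday of each month.
Last Tuesday of August 2014: August 26, 2014.
Last Tuesday of September 2014: September 30, 2014.
October 2014 ends with Tuesday October 28, 2014.
November 2014 ends with Tuesday November 25, 2014.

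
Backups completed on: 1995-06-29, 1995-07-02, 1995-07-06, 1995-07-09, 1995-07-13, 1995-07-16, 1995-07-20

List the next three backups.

The gap pattern 3, 4, 3, 4, 3, 4 repeats every 2 events.
These are the Thursdays and Sundays of each week.
Next Sunday: 1995-07-23.
The following Thursday is 1995-07-27.
Next Sunday: 1995-07-30.

1995-07-23, 1995-07-27, 1995-07-30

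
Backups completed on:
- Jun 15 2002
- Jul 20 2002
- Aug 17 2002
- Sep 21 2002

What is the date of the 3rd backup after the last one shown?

Dec 21 2002

All dates are Saturdays, 35, 28, 35 days apart.
Specifically, the 3rd Saturday of each month.
October 2002 — 3rd Saturday is Oct 19 2002.
3rd Saturday of November 2002: Nov 16 2002.
December 2002 — 3rd Saturday is Dec 21 2002.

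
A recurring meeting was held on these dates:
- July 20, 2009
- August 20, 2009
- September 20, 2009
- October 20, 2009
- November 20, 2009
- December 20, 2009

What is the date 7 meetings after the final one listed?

Gaps: 31, 31, 30, 31, 30 days — not constant. Every event is on the 20th of the month.
Pattern: the 20th of each month.
January 2010: January 20, 2010.
February 2010: February 20, 2010.
March 2010: March 20, 2010.
Next: April 2010 → April 20, 2010.
Next: May 2010 → May 20, 2010.
June 2010: June 20, 2010.
July 2010: July 20, 2010.

July 20, 2010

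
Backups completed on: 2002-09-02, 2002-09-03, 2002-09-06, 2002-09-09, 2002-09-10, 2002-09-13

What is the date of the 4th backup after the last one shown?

Every event lands on a Monday or Tuesday or Friday (gaps cycle 1, 3, 3, 1, 3).
So the schedule is: every Monday, Tuesday and Friday.
The following Monday is 2002-09-16.
The following Tuesday is 2002-09-17.
Next Friday: 2002-09-20.
The following Monday is 2002-09-23.

2002-09-23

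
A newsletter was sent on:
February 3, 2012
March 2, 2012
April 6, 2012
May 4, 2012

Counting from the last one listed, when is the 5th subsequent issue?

October 5, 2012

Gaps: 28, 35, 28 days — a mix of 28 and 35. Every date is a Friday.
Each is the 1st Friday of its month.
June 2012 — 1st Friday is June 1, 2012.
1st Friday of July 2012: July 6, 2012.
1st Friday of August 2012: August 3, 2012.
September 2012 — 1st Friday is September 7, 2012.
1st Friday of October 2012: October 5, 2012.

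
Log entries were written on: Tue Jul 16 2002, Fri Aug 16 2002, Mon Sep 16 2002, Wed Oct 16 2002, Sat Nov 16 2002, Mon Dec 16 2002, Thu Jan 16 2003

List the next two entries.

Sun Feb 16 2003, Sun Mar 16 2003

Gaps: 31, 31, 30, 31, 30, 31 days — not constant. Every event is on the 16th of the month.
Pattern: the 16th of each month.
Next: February 2003 → Sun Feb 16 2003.
Next: March 2003 → Sun Mar 16 2003.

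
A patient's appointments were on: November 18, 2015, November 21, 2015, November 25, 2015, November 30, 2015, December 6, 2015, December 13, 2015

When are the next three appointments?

Intervals are 3, 4, 5, 6, 7 days — an arithmetic progression with common difference 1.
Next gap: 8 days. December 13, 2015 + 8 days = December 21, 2015.
Next gap: 9 days. December 21, 2015 + 9 days = December 30, 2015.
Next gap: 10 days. December 30, 2015 + 10 days = January 9, 2016.

December 21, 2015; December 30, 2015; January 9, 2016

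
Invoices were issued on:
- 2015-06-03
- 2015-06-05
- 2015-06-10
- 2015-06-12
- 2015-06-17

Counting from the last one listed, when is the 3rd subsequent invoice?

2015-06-26

Every event lands on a Wednesday or Friday (gaps cycle 2, 5, 2, 5).
So the schedule is: every Wednesday and Friday.
The following Friday is 2015-06-19.
Next Wednesday: 2015-06-24.
Next Friday: 2015-06-26.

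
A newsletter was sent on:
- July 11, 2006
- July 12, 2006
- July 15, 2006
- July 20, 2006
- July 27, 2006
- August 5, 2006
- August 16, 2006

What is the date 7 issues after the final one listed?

December 27, 2006

Gaps: 1, 3, 5, 7, 9, 11 days — each gap is 2 larger than the previous one.
Next gap: 13 days. August 16, 2006 + 13 days = August 29, 2006.
Next gap: 15 days. August 29, 2006 + 15 days = September 13, 2006.
Next gap: 17 days. September 13, 2006 + 17 days = September 30, 2006.
Next gap: 19 days. September 30, 2006 + 19 days = October 19, 2006.
Next gap: 21 days. October 19, 2006 + 21 days = November 9, 2006.
Next gap: 23 days. November 9, 2006 + 23 days = December 2, 2006.
Next gap: 25 days. December 2, 2006 + 25 days = December 27, 2006.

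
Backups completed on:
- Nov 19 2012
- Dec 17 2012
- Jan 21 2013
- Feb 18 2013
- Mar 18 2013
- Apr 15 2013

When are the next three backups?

Gaps: 28, 35, 28, 28, 28 days — a mix of 28 and 35. Every date is a Monday.
Each is the 3rd Monday of its month.
3rd Monday of May 2013: May 20 2013.
3rd Monday of June 2013: Jun 17 2013.
July 2013 — 3rd Monday is Jul 15 2013.

May 20 2013, Jun 17 2013, Jul 15 2013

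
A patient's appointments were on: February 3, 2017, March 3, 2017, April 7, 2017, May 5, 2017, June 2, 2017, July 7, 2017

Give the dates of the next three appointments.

These are Fridays at 28- or 35-day spacing (28, 35, 28, 28, 35).
The pattern: 1st Friday of the month.
August 2017 — 1st Friday is August 4, 2017.
September 2017 — 1st Friday is September 1, 2017.
October 2017 — 1st Friday is October 6, 2017.

August 4, 2017; September 1, 2017; October 6, 2017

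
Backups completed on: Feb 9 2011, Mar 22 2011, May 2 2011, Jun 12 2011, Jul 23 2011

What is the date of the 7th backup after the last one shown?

The spacing is 41, 41, 41, 41 days — always 41 days.
Jul 23 2011 + 41 days = Sep 2 2011.
Sep 2 2011 + 41 days = Oct 13 2011.
Oct 13 2011 + 41 days = Nov 23 2011.
Nov 23 2011 + 41 days = Jan 3 2012.
Jan 3 2012 + 41 days = Feb 13 2012.
Feb 13 2012 + 41 days = Mar 25 2012.
Mar 25 2012 + 41 days = May 5 2012.

May 5 2012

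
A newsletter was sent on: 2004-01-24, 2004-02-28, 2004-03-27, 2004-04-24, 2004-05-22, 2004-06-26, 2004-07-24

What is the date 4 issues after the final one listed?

2004-11-27

These are Saturdays at 28- or 35-day spacing (35, 28, 28, 28, 35, 28).
The pattern: 4th Saturday of the month.
4th Saturday of August 2004: 2004-08-28.
4th Saturday of September 2004: 2004-09-25.
4th Saturday of October 2004: 2004-10-23.
4th Saturday of November 2004: 2004-11-27.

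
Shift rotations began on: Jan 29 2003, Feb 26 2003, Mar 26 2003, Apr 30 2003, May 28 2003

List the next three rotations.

These are Wednesdays with 28, 28, 35, 28-day gaps.
Each is the final Wednesday of its month — Jan 29 2003 is past the 28th, so '4th Wednesday' doesn't fit.
June 2003 ends with Wednesday Jun 25 2003.
Last Wednesday of July 2003: Jul 30 2003.
August 2003 ends with Wednesday Aug 27 2003.

Jun 25 2003, Jul 30 2003, Aug 27 2003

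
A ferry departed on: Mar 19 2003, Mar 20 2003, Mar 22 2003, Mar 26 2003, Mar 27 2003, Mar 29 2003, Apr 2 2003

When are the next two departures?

Apr 3 2003, Apr 5 2003

Gaps: 1, 2, 4, 1, 2, 4 days — not constant, but cyclic with period 3.
The events fall on every Wednesday, Thursday and Saturday.
The following Thursday is Apr 3 2003.
Next Saturday: Apr 5 2003.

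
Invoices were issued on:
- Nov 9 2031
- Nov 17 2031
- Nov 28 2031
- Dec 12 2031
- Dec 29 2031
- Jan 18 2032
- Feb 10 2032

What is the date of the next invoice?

Mar 7 2032

The spacing grows by 3 each time: 8, 11, 14, 17, 20, 23 days.
Next gap: 26 days. Feb 10 2032 + 26 days = Mar 7 2032.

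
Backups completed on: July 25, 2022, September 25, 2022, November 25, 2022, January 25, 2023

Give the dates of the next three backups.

Each date is the 25th; the gaps (62, 61, 61) track the month lengths.
The rule is the 25th of every 2 months.
Next: March 2023 → March 25, 2023.
May 2023: May 25, 2023.
July 2023: July 25, 2023.

March 25, 2023; May 25, 2023; July 25, 2023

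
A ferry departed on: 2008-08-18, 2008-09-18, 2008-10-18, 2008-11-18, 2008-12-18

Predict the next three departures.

2009-01-18, 2009-02-18, 2009-03-18

Each date is the 18th; the gaps (31, 30, 31, 30) track the month lengths.
The rule is the 18th of each month.
Next: January 2009 → 2009-01-18.
Next: February 2009 → 2009-02-18.
Next: March 2009 → 2009-03-18.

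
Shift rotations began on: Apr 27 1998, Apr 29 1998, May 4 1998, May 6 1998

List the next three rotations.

Every event lands on a Monday or Wednesday (gaps cycle 2, 5, 2).
So the schedule is: every Monday and Wednesday.
The following Monday is May 11 1998.
Next Wednesday: May 13 1998.
The following Monday is May 18 1998.

May 11 1998, May 13 1998, May 18 1998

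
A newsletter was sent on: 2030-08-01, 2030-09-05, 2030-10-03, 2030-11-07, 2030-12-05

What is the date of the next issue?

All dates are Thursdays, 35, 28, 35, 28 days apart.
Specifically, the 1st Thursday of each month.
January 2031 — 1st Thursday is 2031-01-02.

2031-01-02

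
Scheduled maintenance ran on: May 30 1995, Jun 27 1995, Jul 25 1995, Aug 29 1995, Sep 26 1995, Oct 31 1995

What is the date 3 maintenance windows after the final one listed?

Jan 30 1996

These are Tuesdays with 28, 28, 35, 28, 35-day gaps.
Each is the final Tuesday of its month — May 30 1995 is past the 28th, so '4th Tuesday' doesn't fit.
Last Tuesday of November 1995: Nov 28 1995.
December 1995 ends with Tuesday Dec 26 1995.
Last Tuesday of January 1996: Jan 30 1996.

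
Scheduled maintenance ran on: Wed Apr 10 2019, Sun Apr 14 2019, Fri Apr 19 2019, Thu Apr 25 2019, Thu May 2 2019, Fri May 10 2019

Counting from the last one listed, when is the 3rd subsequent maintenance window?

Intervals are 4, 5, 6, 7, 8 days — an arithmetic progression with common difference 1.
Next gap: 9 days. Fri May 10 2019 + 9 days = Sun May 19 2019.
Next gap: 10 days. Sun May 19 2019 + 10 days = Wed May 29 2019.
Next gap: 11 days. Wed May 29 2019 + 11 days = Sun Jun 9 2019.

Sun Jun 9 2019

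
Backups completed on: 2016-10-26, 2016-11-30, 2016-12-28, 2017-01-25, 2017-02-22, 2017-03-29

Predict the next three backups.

2017-04-26, 2017-05-31, 2017-06-28

All Wednesdays; the gaps (35, 28, 28, 28, 35) vary with month length.
This is the last Wednesday of each month.
April 2017 ends with Wednesday 2017-04-26.
Last Wednesday of May 2017: 2017-05-31.
June 2017 ends with Wednesday 2017-06-28.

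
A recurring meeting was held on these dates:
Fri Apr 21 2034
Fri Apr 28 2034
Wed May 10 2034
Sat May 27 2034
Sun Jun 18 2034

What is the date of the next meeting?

Gaps: 7, 12, 17, 22 days — each gap is 5 larger than the previous one.
Next gap: 27 days. Sun Jun 18 2034 + 27 days = Sat Jul 15 2034.

Sat Jul 15 2034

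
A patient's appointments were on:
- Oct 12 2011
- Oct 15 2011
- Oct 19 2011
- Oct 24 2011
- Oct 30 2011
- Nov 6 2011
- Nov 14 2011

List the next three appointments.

Intervals are 3, 4, 5, 6, 7, 8 days — an arithmetic progression with common difference 1.
Next gap: 9 days. Nov 14 2011 + 9 days = Nov 23 2011.
Next gap: 10 days. Nov 23 2011 + 10 days = Dec 3 2011.
Next gap: 11 days. Dec 3 2011 + 11 days = Dec 14 2011.

Nov 23 2011, Dec 3 2011, Dec 14 2011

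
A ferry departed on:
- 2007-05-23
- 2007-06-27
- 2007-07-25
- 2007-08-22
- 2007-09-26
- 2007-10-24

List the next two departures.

All dates are Wednesdays, 35, 28, 28, 35, 28 days apart.
Specifically, the 4th Wednesday of each month.
November 2007 — 4th Wednesday is 2007-11-28.
December 2007 — 4th Wednesday is 2007-12-26.

2007-11-28, 2007-12-26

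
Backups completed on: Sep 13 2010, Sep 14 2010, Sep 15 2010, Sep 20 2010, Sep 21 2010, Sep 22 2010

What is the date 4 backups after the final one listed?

Oct 4 2010

Every event lands on a Monday or Tuesday or Wednesday (gaps cycle 1, 1, 5, 1, 1).
So the schedule is: every Monday, Tuesday and Wednesday.
The following Monday is Sep 27 2010.
Next Tuesday: Sep 28 2010.
The following Wednesday is Sep 29 2010.
Next Monday: Oct 4 2010.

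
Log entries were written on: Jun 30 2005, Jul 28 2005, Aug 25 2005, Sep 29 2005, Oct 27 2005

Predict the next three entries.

Nov 24 2005, Dec 29 2005, Jan 26 2006

These are Thursdays with 28, 28, 35, 28-day gaps.
Each is the final Thursday of its month — Jun 30 2005 is past the 28th, so '4th Thursday' doesn't fit.
Last Thursday of November 2005: Nov 24 2005.
December 2005 ends with Thursday Dec 29 2005.
January 2006 ends with Thursday Jan 26 2006.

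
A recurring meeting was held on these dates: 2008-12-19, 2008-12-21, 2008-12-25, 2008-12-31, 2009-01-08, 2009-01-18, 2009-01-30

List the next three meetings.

2009-02-13, 2009-03-01, 2009-03-19

The spacing grows by 2 each time: 2, 4, 6, 8, 10, 12 days.
Next gap: 14 days. 2009-01-30 + 14 days = 2009-02-13.
Next gap: 16 days. 2009-02-13 + 16 days = 2009-03-01.
Next gap: 18 days. 2009-03-01 + 18 days = 2009-03-19.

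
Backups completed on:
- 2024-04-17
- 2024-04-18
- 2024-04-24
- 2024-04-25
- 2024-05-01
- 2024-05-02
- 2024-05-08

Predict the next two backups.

Every event lands on a Wednesday or Thursday (gaps cycle 1, 6, 1, 6, 1, 6).
So the schedule is: every Wednesday and Thursday.
Next Thursday: 2024-05-09.
Next Wednesday: 2024-05-15.

2024-05-09, 2024-05-15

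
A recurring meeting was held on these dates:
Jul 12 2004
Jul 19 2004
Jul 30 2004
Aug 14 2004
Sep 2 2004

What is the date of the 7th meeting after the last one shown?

The spacing grows by 4 each time: 7, 11, 15, 19 days.
Next gap: 23 days. Sep 2 2004 + 23 days = Sep 25 2004.
Next gap: 27 days. Sep 25 2004 + 27 days = Oct 22 2004.
Next gap: 31 days. Oct 22 2004 + 31 days = Nov 22 2004.
Next gap: 35 days. Nov 22 2004 + 35 days = Dec 27 2004.
Next gap: 39 days. Dec 27 2004 + 39 days = Feb 4 2005.
Next gap: 43 days. Feb 4 2005 + 43 days = Mar 19 2005.
Next gap: 47 days. Mar 19 2005 + 47 days = May 5 2005.

May 5 2005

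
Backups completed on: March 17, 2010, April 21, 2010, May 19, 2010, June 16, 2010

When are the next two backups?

July 21, 2010; August 18, 2010

Gaps: 35, 28, 28 days — a mix of 28 and 35. Every date is a Wednesday.
Each is the 3rd Wednesday of its month.
July 2010 — 3rd Wednesday is July 21, 2010.
August 2010 — 3rd Wednesday is August 18, 2010.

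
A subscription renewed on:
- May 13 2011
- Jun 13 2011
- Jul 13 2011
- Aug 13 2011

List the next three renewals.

Sep 13 2011, Oct 13 2011, Nov 13 2011

The day-of-month is always 13 (31, 30, 31 days between events).
So this recurs on the 13th of each month.
Next: September 2011 → Sep 13 2011.
October 2011: Oct 13 2011.
November 2011: Nov 13 2011.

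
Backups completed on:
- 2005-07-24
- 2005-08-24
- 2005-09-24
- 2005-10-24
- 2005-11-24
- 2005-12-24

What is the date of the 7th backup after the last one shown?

2006-07-24

Each date is the 24th; the gaps (31, 31, 30, 31, 30) track the month lengths.
The rule is the 24th of each month.
Next: January 2006 → 2006-01-24.
Next: February 2006 → 2006-02-24.
Next: March 2006 → 2006-03-24.
April 2006: 2006-04-24.
May 2006: 2006-05-24.
June 2006: 2006-06-24.
July 2006: 2006-07-24.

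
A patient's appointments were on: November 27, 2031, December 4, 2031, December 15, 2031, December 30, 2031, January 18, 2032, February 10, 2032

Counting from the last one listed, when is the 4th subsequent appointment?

The spacing grows by 4 each time: 7, 11, 15, 19, 23 days.
Next gap: 27 days. February 10, 2032 + 27 days = March 8, 2032.
Next gap: 31 days. March 8, 2032 + 31 days = April 8, 2032.
Next gap: 35 days. April 8, 2032 + 35 days = May 13, 2032.
Next gap: 39 days. May 13, 2032 + 39 days = June 21, 2032.

June 21, 2032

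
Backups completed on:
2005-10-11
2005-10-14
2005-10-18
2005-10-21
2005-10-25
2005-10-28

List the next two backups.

The gap pattern 3, 4, 3, 4, 3 repeats every 2 events.
These are the Tuesdays and Fridays of each week.
The following Tuesday is 2005-11-01.
Next Friday: 2005-11-04.

2005-11-01, 2005-11-04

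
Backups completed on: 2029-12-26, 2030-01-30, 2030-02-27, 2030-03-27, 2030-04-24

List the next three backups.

These are Wednesdays with 35, 28, 28, 28-day gaps.
Each is the final Wednesday of its month — 2030-01-30 is past the 28th, so '4th Wednesday' doesn't fit.
May 2030 ends with Wednesday 2030-05-29.
June 2030 ends with Wednesday 2030-06-26.
July 2030 ends with Wednesday 2030-07-31.

2030-05-29, 2030-06-26, 2030-07-31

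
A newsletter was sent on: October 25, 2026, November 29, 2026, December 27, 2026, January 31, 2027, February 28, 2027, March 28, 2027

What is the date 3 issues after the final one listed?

June 27, 2027

All Sundays; the gaps (35, 28, 35, 28, 28) vary with month length.
This is the last Sunday of each month.
Last Sunday of April 2027: April 25, 2027.
Last Sunday of May 2027: May 30, 2027.
Last Sunday of June 2027: June 27, 2027.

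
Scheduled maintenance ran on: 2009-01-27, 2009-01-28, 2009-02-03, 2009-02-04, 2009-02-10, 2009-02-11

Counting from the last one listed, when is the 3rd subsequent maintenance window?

2009-02-24

Every event lands on a Tuesday or Wednesday (gaps cycle 1, 6, 1, 6, 1).
So the schedule is: every Tuesday and Wednesday.
Next Tuesday: 2009-02-17.
The following Wednesday is 2009-02-18.
Next Tuesday: 2009-02-24.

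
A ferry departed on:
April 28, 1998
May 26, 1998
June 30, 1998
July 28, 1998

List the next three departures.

These are Tuesdays with 28, 35, 28-day gaps.
Each is the final Tuesday of its month — June 30, 1998 is past the 28th, so '4th Tuesday' doesn't fit.
Last Tuesday of August 1998: August 25, 1998.
September 1998 ends with Tuesday September 29, 1998.
October 1998 ends with Tuesday October 27, 1998.

August 25, 1998; September 29, 1998; October 27, 1998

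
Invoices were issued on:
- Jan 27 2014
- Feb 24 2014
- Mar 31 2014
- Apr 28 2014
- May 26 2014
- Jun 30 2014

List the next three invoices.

Every date is a Monday; gaps 28, 35, 28, 28, 35 days.
Each is the last Monday of its month (at least one falls on the 29th or later, ruling out '4th Monday').
July 2014 ends with Monday Jul 28 2014.
Last Monday of August 2014: Aug 25 2014.
Last Monday of September 2014: Sep 29 2014.

Jul 28 2014, Aug 25 2014, Sep 29 2014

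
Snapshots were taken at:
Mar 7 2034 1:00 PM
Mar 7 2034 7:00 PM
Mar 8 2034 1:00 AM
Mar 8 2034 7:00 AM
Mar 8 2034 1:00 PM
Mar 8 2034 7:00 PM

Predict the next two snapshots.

Spacing: 6, 6, 6, 6, 6 h — constant 6 h.
Mar 8 2034 7:00 PM + 6 h = Mar 9 2034 1:00 AM.
Mar 9 2034 1:00 AM + 6 h = Mar 9 2034 7:00 AM.

Mar 9 2034 1:00 AM, Mar 9 2034 7:00 AM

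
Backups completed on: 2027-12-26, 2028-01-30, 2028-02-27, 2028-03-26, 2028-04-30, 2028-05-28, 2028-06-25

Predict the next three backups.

Every date is a Sunday; gaps 35, 28, 28, 35, 28, 28 days.
Each is the last Sunday of its month (at least one falls on the 29th or later, ruling out '4th Sunday').
July 2028 ends with Sunday 2028-07-30.
August 2028 ends with Sunday 2028-08-27.
Last Sunday of September 2028: 2028-09-24.

2028-07-30, 2028-08-27, 2028-09-24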